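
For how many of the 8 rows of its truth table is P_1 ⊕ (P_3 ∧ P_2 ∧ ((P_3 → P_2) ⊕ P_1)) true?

5

P_1 | P_2 | P_3 | (P_3 ∧ P_2) | (P_3 → P_2) | ((P_3 → P_2) ⊕ P_1) | φ
--- | --- | --- | ----------- | ----------- | ------------------- | -
 T  |  T  |  T  |      T      |      T      |          F          | T
 T  |  T  |  F  |      F      |      T      |          F          | T
 T  |  F  |  T  |      F      |      F      |          T          | T
 T  |  F  |  F  |      F      |      T      |          F          | T
 F  |  T  |  T  |      T      |      T      |          T          | T
 F  |  T  |  F  |      F      |      T      |          T          | F
 F  |  F  |  T  |      F      |      F      |          F          | F
 F  |  F  |  F  |      F      |      T      |          T          | F
The formula is true on 5 of the 8 rows.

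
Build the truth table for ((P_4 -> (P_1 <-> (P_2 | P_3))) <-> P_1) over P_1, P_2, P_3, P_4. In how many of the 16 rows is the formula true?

P_1  P_2  P_3  P_4     (P_2 | P_3)  (P_1 <-> (P_2 | P_3))  φ
 F    F    F    F           F                 T            F
 F    F    F    T           F                 T            F
 F    F    T    F           T                 F            F
 F    F    T    T           T                 F            T
 F    T    F    F           T                 F            F
 F    T    F    T           T                 F            T
 F    T    T    F           T                 F            F
 F    T    T    T           T                 F            T
 T    F    F    F           F                 F            T
 T    F    F    T           F                 F            F
 T    F    T    F           T                 T            T
 T    F    T    T           T                 T            T
 T    T    F    F           T                 T            T
 T    T    F    T           T                 T            T
 T    T    T    F           T                 T            T
 T    T    T    T           T                 T            T
The formula is true on 10 of the 16 rows.

10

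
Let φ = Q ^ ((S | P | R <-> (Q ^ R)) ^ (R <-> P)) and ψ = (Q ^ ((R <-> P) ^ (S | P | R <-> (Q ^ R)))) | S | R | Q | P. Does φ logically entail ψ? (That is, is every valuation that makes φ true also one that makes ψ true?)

P | Q | R | S | φ | ψ
- | - | - | - | - | -
F | F | F | F | F | F
F | F | F | T | T | T
F | F | T | F | T | T
F | F | T | T | T | T
F | T | F | F | F | T
F | T | F | T | T | T
F | T | T | F | T | T
F | T | T | T | T | T
T | F | F | F | F | T
T | F | F | T | F | T
T | F | T | F | F | T
T | F | T | T | F | T
T | T | F | F | F | T
T | T | F | T | F | T
T | T | T | F | F | T
T | T | T | T | F | T
In every row where φ is true, ψ is also true, so φ ⊨ ψ.

yes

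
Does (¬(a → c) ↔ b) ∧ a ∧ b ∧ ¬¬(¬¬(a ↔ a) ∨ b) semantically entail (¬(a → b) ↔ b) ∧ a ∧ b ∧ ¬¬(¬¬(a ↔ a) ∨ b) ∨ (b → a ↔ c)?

a | b | c | φ | ψ
- | - | - | - | -
F | F | F | F | F
F | F | T | F | T
F | T | F | F | T
F | T | T | F | F
T | F | F | F | F
T | F | T | F | T
T | T | F | T | F
T | T | T | F | T
At a=T, b=T, c=F we have φ true but ψ false, so φ does not entail ψ.

no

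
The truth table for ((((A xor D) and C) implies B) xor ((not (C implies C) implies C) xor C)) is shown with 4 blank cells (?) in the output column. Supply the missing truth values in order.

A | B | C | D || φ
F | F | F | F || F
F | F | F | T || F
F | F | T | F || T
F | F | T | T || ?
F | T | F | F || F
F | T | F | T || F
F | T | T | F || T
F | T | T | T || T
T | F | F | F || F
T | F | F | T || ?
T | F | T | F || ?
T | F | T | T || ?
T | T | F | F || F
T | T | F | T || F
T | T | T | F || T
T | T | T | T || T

F, F, F, T

Row A=F, B=F, C=T, D=T: (((A xor D) and C) implies B) = F, ((not (C implies C) implies C) xor C) = F, so the formula = F.
Row A=T, B=F, C=F, D=T: (((A xor D) and C) implies B) = T, ((not (C implies C) implies C) xor C) = T, so the formula = F.
Row A=T, B=F, C=T, D=F: (((A xor D) and C) implies B) = F, ((not (C implies C) implies C) xor C) = F, so the formula = F.
Row A=T, B=F, C=T, D=T: (((A xor D) and C) implies B) = T, ((not (C implies C) implies C) xor C) = F, so the formula = T.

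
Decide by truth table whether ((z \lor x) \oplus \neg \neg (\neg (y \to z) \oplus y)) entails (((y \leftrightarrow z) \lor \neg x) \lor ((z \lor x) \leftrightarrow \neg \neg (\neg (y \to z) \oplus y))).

x | y | z | φ | ψ
- | - | - | - | -
1 | 1 | 1 | 0 | 1
1 | 1 | 0 | 1 | 0
1 | 0 | 1 | 1 | 0
1 | 0 | 0 | 1 | 1
0 | 1 | 1 | 0 | 1
0 | 1 | 0 | 0 | 1
0 | 0 | 1 | 1 | 1
0 | 0 | 0 | 0 | 1
At x=1, y=1, z=0 we have φ true but ψ false, so φ does not entail ψ.

no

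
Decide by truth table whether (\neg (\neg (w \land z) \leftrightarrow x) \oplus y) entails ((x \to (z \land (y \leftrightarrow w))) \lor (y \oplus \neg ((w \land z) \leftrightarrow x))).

no

x | y | z | w | φ | ψ
- | - | - | - | - | -
T | T | T | T | F | T
T | T | T | F | T | F
T | T | F | T | T | F
T | T | F | F | T | F
T | F | T | T | T | F
T | F | T | F | F | T
T | F | F | T | F | T
T | F | F | F | F | T
F | T | T | T | T | T
F | T | T | F | F | T
F | T | F | T | F | T
F | T | F | F | F | T
F | F | T | T | F | T
F | F | T | F | T | T
F | F | F | T | T | T
F | F | F | F | T | T
At x=T, y=T, z=T, w=F we have φ true but ψ false, so φ does not entail ψ.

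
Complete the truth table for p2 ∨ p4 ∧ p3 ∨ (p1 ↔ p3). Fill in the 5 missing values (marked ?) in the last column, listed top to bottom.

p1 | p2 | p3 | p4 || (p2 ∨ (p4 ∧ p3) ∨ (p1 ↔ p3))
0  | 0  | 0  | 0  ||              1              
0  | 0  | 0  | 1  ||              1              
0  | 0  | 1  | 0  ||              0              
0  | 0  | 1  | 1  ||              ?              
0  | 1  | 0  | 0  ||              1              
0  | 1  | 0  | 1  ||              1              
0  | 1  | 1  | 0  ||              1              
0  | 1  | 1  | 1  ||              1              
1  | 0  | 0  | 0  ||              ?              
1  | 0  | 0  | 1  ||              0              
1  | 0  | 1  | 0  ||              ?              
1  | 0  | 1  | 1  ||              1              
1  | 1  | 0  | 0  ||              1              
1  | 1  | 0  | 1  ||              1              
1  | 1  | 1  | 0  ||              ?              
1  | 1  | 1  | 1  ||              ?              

1, 0, 1, 1, 1

Row p1=0, p2=0, p3=1, p4=1: (p4 ∧ p3) = 1, (p1 ↔ p3) = 0, so (p2 ∨ (p4 ∧ p3) ∨ (p1 ↔ p3)) = 1.
Row p1=1, p2=0, p3=0, p4=0: (p4 ∧ p3) = 0, (p1 ↔ p3) = 0, so (p2 ∨ (p4 ∧ p3) ∨ (p1 ↔ p3)) = 0.
Row p1=1, p2=0, p3=1, p4=0: (p4 ∧ p3) = 0, (p1 ↔ p3) = 1, so (p2 ∨ (p4 ∧ p3) ∨ (p1 ↔ p3)) = 1.
Row p1=1, p2=1, p3=1, p4=0: (p4 ∧ p3) = 0, (p1 ↔ p3) = 1, so (p2 ∨ (p4 ∧ p3) ∨ (p1 ↔ p3)) = 1.
Row p1=1, p2=1, p3=1, p4=1: (p4 ∧ p3) = 1, (p1 ↔ p3) = 1, so (p2 ∨ (p4 ∧ p3) ∨ (p1 ↔ p3)) = 1.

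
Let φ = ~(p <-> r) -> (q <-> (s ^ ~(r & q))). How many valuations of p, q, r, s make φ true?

12

p  q  r  s  |  φ
0  0  0  0  |  1
0  0  0  1  |  1
0  0  1  0  |  0
0  0  1  1  |  1
0  1  0  0  |  1
0  1  0  1  |  1
0  1  1  0  |  0
0  1  1  1  |  1
1  0  0  0  |  0
1  0  0  1  |  1
1  0  1  0  |  1
1  0  1  1  |  1
1  1  0  0  |  1
1  1  0  1  |  0
1  1  1  0  |  1
1  1  1  1  |  1
The formula is true on 12 of the 16 rows.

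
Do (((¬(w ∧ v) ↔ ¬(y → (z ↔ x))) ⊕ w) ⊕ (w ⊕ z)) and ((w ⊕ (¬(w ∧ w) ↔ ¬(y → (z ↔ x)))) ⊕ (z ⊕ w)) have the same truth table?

not equivalent

x | y | z | w | v || φ | ψ
1 | 1 | 1 | 1 | 1 || 0 | 0
1 | 1 | 1 | 1 | 0 || 1 | 0
1 | 1 | 1 | 0 | 1 || 1 | 1
1 | 1 | 1 | 0 | 0 || 1 | 1
1 | 1 | 0 | 1 | 1 || 0 | 0
1 | 1 | 0 | 1 | 0 || 1 | 0
1 | 1 | 0 | 0 | 1 || 1 | 1
1 | 1 | 0 | 0 | 0 || 1 | 1
1 | 0 | 1 | 1 | 1 || 0 | 0
1 | 0 | 1 | 1 | 0 || 1 | 0
1 | 0 | 1 | 0 | 1 || 1 | 1
1 | 0 | 1 | 0 | 0 || 1 | 1
1 | 0 | 0 | 1 | 1 || 1 | 1
1 | 0 | 0 | 1 | 0 || 0 | 1
1 | 0 | 0 | 0 | 1 || 0 | 0
1 | 0 | 0 | 0 | 0 || 0 | 0
0 | 1 | 1 | 1 | 1 || 1 | 1
0 | 1 | 1 | 1 | 0 || 0 | 1
0 | 1 | 1 | 0 | 1 || 0 | 0
0 | 1 | 1 | 0 | 0 || 0 | 0
0 | 1 | 0 | 1 | 1 || 1 | 1
0 | 1 | 0 | 1 | 0 || 0 | 1
0 | 1 | 0 | 0 | 1 || 0 | 0
0 | 1 | 0 | 0 | 0 || 0 | 0
0 | 0 | 1 | 1 | 1 || 0 | 0
0 | 0 | 1 | 1 | 0 || 1 | 0
0 | 0 | 1 | 0 | 1 || 1 | 1
0 | 0 | 1 | 0 | 0 || 1 | 1
0 | 0 | 0 | 1 | 1 || 1 | 1
0 | 0 | 0 | 1 | 0 || 0 | 1
0 | 0 | 0 | 0 | 1 || 0 | 0
0 | 0 | 0 | 0 | 0 || 0 | 0
The columns differ at x=1, y=1, z=1, w=1, v=0 (φ=1, ψ=0), so they are not equivalent.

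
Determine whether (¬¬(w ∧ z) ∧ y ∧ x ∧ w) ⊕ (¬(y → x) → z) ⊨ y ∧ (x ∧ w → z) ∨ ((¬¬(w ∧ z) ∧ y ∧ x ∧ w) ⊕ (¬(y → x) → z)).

  x   |   y   |   z   |   w   |   φ   |   ψ  
----- | ----- | ----- | ----- | ----- | -----
False | False | False | False |  True |  True
False | False | False |  True |  True |  True
False | False |  True | False |  True |  True
False | False |  True |  True |  True |  True
False |  True | False | False | False |  True
False |  True | False |  True | False |  True
False |  True |  True | False |  True |  True
False |  True |  True |  True |  True |  True
 True | False | False | False |  True |  True
 True | False | False |  True |  True |  True
 True | False |  True | False |  True |  True
 True | False |  True |  True |  True |  True
 True |  True | False | False |  True |  True
 True |  True | False |  True |  True |  True
 True |  True |  True | False |  True |  True
 True |  True |  True |  True | False |  True
In every row where φ is true, ψ is also true, so φ ⊨ ψ.

yes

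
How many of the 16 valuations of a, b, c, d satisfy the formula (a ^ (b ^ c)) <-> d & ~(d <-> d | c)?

  a      b      c      d       (b ^ c)  (a ^ (b ^ c))  (d | c)  (d <-> (d | c))  ~(d <-> (d | c))  (d & ~(d <-> (d | c)))    φ  
 True   True   True   True      False        True        True         True            False                False           False
 True   True   True  False      False        True        True        False             True                False           False
 True   True  False   True       True       False        True         True            False                False            True
 True   True  False  False       True       False       False         True            False                False            True
 True  False   True   True       True       False        True         True            False                False            True
 True  False   True  False       True       False        True        False             True                False            True
 True  False  False   True      False        True        True         True            False                False           False
 True  False  False  False      False        True       False         True            False                False           False
False   True   True   True      False       False        True         True            False                False            True
False   True   True  False      False       False        True        False             True                False            True
False   True  False   True       True        True        True         True            False                False           False
False   True  False  False       True        True       False         True            False                False           False
False  False   True   True       True        True        True         True            False                False           False
False  False   True  False       True        True        True        False             True                False           False
False  False  False   True      False       False        True         True            False                False            True
False  False  False  False      False       False       False         True            False                False            True
The formula is true on 8 of the 16 rows.

8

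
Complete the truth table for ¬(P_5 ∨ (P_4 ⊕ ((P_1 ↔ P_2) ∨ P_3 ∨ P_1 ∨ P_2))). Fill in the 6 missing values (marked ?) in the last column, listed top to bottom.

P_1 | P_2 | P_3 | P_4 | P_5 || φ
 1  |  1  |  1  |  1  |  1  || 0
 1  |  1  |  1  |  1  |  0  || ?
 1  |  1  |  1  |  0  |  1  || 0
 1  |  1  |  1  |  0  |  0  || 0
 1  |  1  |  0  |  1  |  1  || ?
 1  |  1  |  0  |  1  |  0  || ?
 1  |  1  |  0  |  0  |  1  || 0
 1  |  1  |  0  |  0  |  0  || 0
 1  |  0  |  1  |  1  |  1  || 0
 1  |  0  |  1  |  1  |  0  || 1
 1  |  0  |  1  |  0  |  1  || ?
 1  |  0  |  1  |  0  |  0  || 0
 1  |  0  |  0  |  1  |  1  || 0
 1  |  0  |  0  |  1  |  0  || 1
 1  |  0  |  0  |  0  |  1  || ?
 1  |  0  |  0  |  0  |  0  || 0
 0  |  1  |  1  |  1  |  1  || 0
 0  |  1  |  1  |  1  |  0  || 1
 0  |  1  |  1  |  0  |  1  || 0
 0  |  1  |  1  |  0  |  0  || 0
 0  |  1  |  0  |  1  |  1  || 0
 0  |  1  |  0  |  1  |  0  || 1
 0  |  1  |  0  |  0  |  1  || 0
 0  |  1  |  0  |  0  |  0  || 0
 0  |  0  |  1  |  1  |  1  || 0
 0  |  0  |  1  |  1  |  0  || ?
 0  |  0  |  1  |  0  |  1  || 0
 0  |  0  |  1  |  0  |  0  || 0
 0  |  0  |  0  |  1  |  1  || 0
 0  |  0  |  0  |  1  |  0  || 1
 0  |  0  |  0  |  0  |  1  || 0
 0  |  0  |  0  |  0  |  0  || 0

Row P_1=1, P_2=1, P_3=1, P_4=1, P_5=0: (P_4 ⊕ ((P_1 ↔ P_2) ∨ P_3 ∨ P_1 ∨ P_2)) = 0, (P_5 ∨ (P_4 ⊕ ((P_1 ↔ P_2) ∨ P_3 ∨ P_1 ∨ P_2))) = 0, so the formula = 1.
Row P_1=1, P_2=1, P_3=0, P_4=1, P_5=1: (P_4 ⊕ ((P_1 ↔ P_2) ∨ P_3 ∨ P_1 ∨ P_2)) = 0, (P_5 ∨ (P_4 ⊕ ((P_1 ↔ P_2) ∨ P_3 ∨ P_1 ∨ P_2))) = 1, so the formula = 0.
Row P_1=1, P_2=1, P_3=0, P_4=1, P_5=0: (P_4 ⊕ ((P_1 ↔ P_2) ∨ P_3 ∨ P_1 ∨ P_2)) = 0, (P_5 ∨ (P_4 ⊕ ((P_1 ↔ P_2) ∨ P_3 ∨ P_1 ∨ P_2))) = 0, so the formula = 1.
Row P_1=1, P_2=0, P_3=1, P_4=0, P_5=1: (P_4 ⊕ ((P_1 ↔ P_2) ∨ P_3 ∨ P_1 ∨ P_2)) = 1, (P_5 ∨ (P_4 ⊕ ((P_1 ↔ P_2) ∨ P_3 ∨ P_1 ∨ P_2))) = 1, so the formula = 0.
Row P_1=1, P_2=0, P_3=0, P_4=0, P_5=1: (P_4 ⊕ ((P_1 ↔ P_2) ∨ P_3 ∨ P_1 ∨ P_2)) = 1, (P_5 ∨ (P_4 ⊕ ((P_1 ↔ P_2) ∨ P_3 ∨ P_1 ∨ P_2))) = 1, so the formula = 0.
Row P_1=0, P_2=0, P_3=1, P_4=1, P_5=0: (P_4 ⊕ ((P_1 ↔ P_2) ∨ P_3 ∨ P_1 ∨ P_2)) = 0, (P_5 ∨ (P_4 ⊕ ((P_1 ↔ P_2) ∨ P_3 ∨ P_1 ∨ P_2))) = 0, so the formula = 1.

1, 0, 1, 0, 0, 1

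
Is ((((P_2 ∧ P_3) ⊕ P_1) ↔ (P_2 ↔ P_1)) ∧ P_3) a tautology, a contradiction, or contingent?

P_1 | P_2 | P_3 | (P_2 ∧ P_3) | ((P_2 ∧ P_3) ⊕ P_1) | (P_2 ↔ P_1) | φ
--- | --- | --- | ----------- | ------------------- | ----------- | -
 T  |  T  |  T  |      T      |          F          |      T      | F
 T  |  T  |  F  |      F      |          T          |      T      | F
 T  |  F  |  T  |      F      |          T          |      F      | F
 T  |  F  |  F  |      F      |          T          |      F      | F
 F  |  T  |  T  |      T      |          T          |      F      | F
 F  |  T  |  F  |      F      |          F          |      F      | F
 F  |  F  |  T  |      F      |          F          |      T      | F
 F  |  F  |  F  |      F      |          F          |      T      | F
Every row is F, so the formula is a contradiction.

contradiction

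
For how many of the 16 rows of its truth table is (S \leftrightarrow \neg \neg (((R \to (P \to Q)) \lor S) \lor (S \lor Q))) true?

9

P | Q | R | S | (P \to Q) | (R \to (P \to Q)) | ((R \to (P \to Q)) \lor S) | (S \lor Q) | φ
- | - | - | - | --------- | ----------------- | -------------------------- | ---------- | -
T | T | T | T |     T     |         T         |             T              |     T      | T
T | T | T | F |     T     |         T         |             T              |     T      | F
T | T | F | T |     T     |         T         |             T              |     T      | T
T | T | F | F |     T     |         T         |             T              |     T      | F
T | F | T | T |     F     |         F         |             T              |     T      | T
T | F | T | F |     F     |         F         |             F              |     F      | T
T | F | F | T |     F     |         T         |             T              |     T      | T
T | F | F | F |     F     |         T         |             T              |     F      | F
F | T | T | T |     T     |         T         |             T              |     T      | T
F | T | T | F |     T     |         T         |             T              |     T      | F
F | T | F | T |     T     |         T         |             T              |     T      | T
F | T | F | F |     T     |         T         |             T              |     T      | F
F | F | T | T |     T     |         T         |             T              |     T      | T
F | F | T | F |     T     |         T         |             T              |     F      | F
F | F | F | T |     T     |         T         |             T              |     T      | T
F | F | F | F |     T     |         T         |             T              |     F      | F
The formula is true on 9 of the 16 rows.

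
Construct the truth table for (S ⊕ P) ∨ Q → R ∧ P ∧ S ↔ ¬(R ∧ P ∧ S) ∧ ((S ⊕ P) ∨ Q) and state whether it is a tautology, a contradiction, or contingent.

P  Q  R  S  |  φ
1  1  1  1  |  0
1  1  1  0  |  0
1  1  0  1  |  0
1  1  0  0  |  0
1  0  1  1  |  0
1  0  1  0  |  0
1  0  0  1  |  0
1  0  0  0  |  0
0  1  1  1  |  0
0  1  1  0  |  0
0  1  0  1  |  0
0  1  0  0  |  0
0  0  1  1  |  0
0  0  1  0  |  0
0  0  0  1  |  0
0  0  0  0  |  0
Every row is 0, so the formula is a contradiction.

contradiction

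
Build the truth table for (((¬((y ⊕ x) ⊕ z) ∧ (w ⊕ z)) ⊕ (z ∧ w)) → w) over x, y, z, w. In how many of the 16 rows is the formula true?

  x      y      z      w    |  (y ⊕ x)  ((y ⊕ x) ⊕ z)  ¬((y ⊕ x) ⊕ z)  (w ⊕ z)  (¬((y ⊕ x) ⊕ z) ∧ (w ⊕ z))  (z ∧ w)    φ  
False  False  False  False  |   False       False           True        False             False              False    True
False  False  False   True  |   False       False           True         True              True              False    True
False  False   True  False  |   False        True          False         True             False              False    True
False  False   True   True  |   False        True          False        False             False               True    True
False   True  False  False  |    True        True          False        False             False              False    True
False   True  False   True  |    True        True          False         True             False              False    True
False   True   True  False  |    True       False           True         True              True              False   False
False   True   True   True  |    True       False           True        False             False               True    True
 True  False  False  False  |    True        True          False        False             False              False    True
 True  False  False   True  |    True        True          False         True             False              False    True
 True  False   True  False  |    True       False           True         True              True              False   False
 True  False   True   True  |    True       False           True        False             False               True    True
 True   True  False  False  |   False       False           True        False             False              False    True
 True   True  False   True  |   False       False           True         True              True              False    True
 True   True   True  False  |   False        True          False         True             False              False    True
 True   True   True   True  |   False        True          False        False             False               True    True
The formula is true on 14 of the 16 rows.

14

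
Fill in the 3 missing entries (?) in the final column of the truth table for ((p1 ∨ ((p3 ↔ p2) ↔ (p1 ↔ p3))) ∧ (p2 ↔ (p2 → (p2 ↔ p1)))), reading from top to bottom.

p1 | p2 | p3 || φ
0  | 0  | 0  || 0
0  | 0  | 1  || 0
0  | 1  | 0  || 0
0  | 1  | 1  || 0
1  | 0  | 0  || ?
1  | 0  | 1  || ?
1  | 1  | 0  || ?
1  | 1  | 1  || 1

0, 0, 1

Row p1=1, p2=0, p3=0: (p1 ∨ ((p3 ↔ p2) ↔ (p1 ↔ p3))) = 1, (p2 ↔ (p2 → (p2 ↔ p1))) = 0, so the formula = 0.
Row p1=1, p2=0, p3=1: (p1 ∨ ((p3 ↔ p2) ↔ (p1 ↔ p3))) = 1, (p2 ↔ (p2 → (p2 ↔ p1))) = 0, so the formula = 0.
Row p1=1, p2=1, p3=0: (p1 ∨ ((p3 ↔ p2) ↔ (p1 ↔ p3))) = 1, (p2 ↔ (p2 → (p2 ↔ p1))) = 1, so the formula = 1.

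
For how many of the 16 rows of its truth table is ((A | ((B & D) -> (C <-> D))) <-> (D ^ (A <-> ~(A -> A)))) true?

A | B | C | D || φ
T | T | T | T || T
T | T | T | F || F
T | T | F | T || T
T | T | F | F || F
T | F | T | T || T
T | F | T | F || F
T | F | F | T || T
T | F | F | F || F
F | T | T | T || F
F | T | T | F || T
F | T | F | T || T
F | T | F | F || T
F | F | T | T || F
F | F | T | F || T
F | F | F | T || F
F | F | F | F || T
The formula is true on 9 of the 16 rows.

9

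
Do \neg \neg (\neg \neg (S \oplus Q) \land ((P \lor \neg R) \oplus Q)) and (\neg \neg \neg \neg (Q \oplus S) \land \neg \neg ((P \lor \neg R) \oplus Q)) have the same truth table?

P | Q | R | S | φ | ψ
- | - | - | - | - | -
T | T | T | T | F | F
T | T | T | F | F | F
T | T | F | T | F | F
T | T | F | F | F | F
T | F | T | T | T | T
T | F | T | F | F | F
T | F | F | T | T | T
T | F | F | F | F | F
F | T | T | T | F | F
F | T | T | F | T | T
F | T | F | T | F | F
F | T | F | F | F | F
F | F | T | T | F | F
F | F | T | F | F | F
F | F | F | T | T | T
F | F | F | F | F | F
The columns for φ and ψ agree on every row, so they are logically equivalent.

equivalent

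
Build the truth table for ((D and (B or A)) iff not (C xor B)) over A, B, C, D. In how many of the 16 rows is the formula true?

8

A | B | C | D || φ
F | F | F | F || F
F | F | F | T || F
F | F | T | F || T
F | F | T | T || T
F | T | F | F || T
F | T | F | T || F
F | T | T | F || F
F | T | T | T || T
T | F | F | F || F
T | F | F | T || T
T | F | T | F || T
T | F | T | T || F
T | T | F | F || T
T | T | F | T || F
T | T | T | F || F
T | T | T | T || T
The formula is true on 8 of the 16 rows.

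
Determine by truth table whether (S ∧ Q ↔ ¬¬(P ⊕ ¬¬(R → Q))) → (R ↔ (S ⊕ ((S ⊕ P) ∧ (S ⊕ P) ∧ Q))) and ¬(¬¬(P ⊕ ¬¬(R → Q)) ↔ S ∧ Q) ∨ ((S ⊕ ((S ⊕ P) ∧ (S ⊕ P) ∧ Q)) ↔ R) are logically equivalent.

equivalent

P | Q | R | S || φ | ψ
T | T | T | T || T | T
T | T | T | F || T | T
T | T | F | T || T | T
T | T | F | F || F | F
T | F | T | T || T | T
T | F | T | F || T | T
T | F | F | T || F | F
T | F | F | F || T | T
F | T | T | T || F | F
F | T | T | F || T | T
F | T | F | T || T | T
F | T | F | F || T | T
F | F | T | T || T | T
F | F | T | F || F | F
F | F | F | T || T | T
F | F | F | F || T | T
The columns for φ and ψ agree on every row, so they are logically equivalent.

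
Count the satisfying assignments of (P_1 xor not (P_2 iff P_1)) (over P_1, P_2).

P_1 | P_2 || (P_1 xor not (P_2 iff P_1))
 1  |  1  ||              1             
 1  |  0  ||              0             
 0  |  1  ||              1             
 0  |  0  ||              0             
The formula is true on 2 of the 4 rows.

2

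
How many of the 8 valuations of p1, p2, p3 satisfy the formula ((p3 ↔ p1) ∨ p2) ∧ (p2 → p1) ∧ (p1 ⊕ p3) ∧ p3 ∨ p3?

  p1  |   p2  |   p3  | (p3 ↔ p1) | ((p3 ↔ p1) ∨ p2) | (p2 → p1) | (p1 ⊕ p3) |   φ  
----- | ----- | ----- | --------- | ---------------- | --------- | --------- | -----
False | False | False |    True   |       True       |    True   |   False   | False
False | False |  True |   False   |      False       |    True   |    True   |  True
False |  True | False |    True   |       True       |   False   |   False   | False
False |  True |  True |   False   |       True       |   False   |    True   |  True
 True | False | False |   False   |      False       |    True   |    True   | False
 True | False |  True |    True   |       True       |    True   |   False   |  True
 True |  True | False |   False   |       True       |    True   |    True   | False
 True |  True |  True |    True   |       True       |    True   |   False   |  True
The formula is true on 4 of the 8 rows.

4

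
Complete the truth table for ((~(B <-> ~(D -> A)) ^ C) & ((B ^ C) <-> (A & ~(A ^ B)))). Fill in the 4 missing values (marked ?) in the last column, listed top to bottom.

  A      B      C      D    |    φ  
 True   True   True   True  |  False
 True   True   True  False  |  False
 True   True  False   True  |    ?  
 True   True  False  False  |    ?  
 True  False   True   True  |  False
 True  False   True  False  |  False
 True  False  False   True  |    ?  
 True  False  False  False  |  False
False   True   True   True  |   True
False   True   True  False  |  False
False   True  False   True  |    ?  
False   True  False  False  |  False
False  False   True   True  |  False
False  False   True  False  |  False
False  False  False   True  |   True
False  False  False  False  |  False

True, True, False, False

Row A=True, B=True, C=False, D=True: (~(B <-> ~(D -> A)) ^ C) = True, ((B ^ C) <-> (A & ~(A ^ B))) = True, so the formula = True.
Row A=True, B=True, C=False, D=False: (~(B <-> ~(D -> A)) ^ C) = True, ((B ^ C) <-> (A & ~(A ^ B))) = True, so the formula = True.
Row A=True, B=False, C=False, D=True: (~(B <-> ~(D -> A)) ^ C) = False, ((B ^ C) <-> (A & ~(A ^ B))) = True, so the formula = False.
Row A=False, B=True, C=False, D=True: (~(B <-> ~(D -> A)) ^ C) = False, ((B ^ C) <-> (A & ~(A ^ B))) = False, so the formula = False.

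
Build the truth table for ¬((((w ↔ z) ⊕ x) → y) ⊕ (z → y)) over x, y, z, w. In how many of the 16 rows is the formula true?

12

x  y  z  w  |  (w ↔ z)  ((w ↔ z) ⊕ x)  (((w ↔ z) ⊕ x) → y)  (z → y)  φ
0  0  0  0  |     1           1                 0              1     0
0  0  0  1  |     0           0                 1              1     1
0  0  1  0  |     0           0                 1              0     0
0  0  1  1  |     1           1                 0              0     1
0  1  0  0  |     1           1                 1              1     1
0  1  0  1  |     0           0                 1              1     1
0  1  1  0  |     0           0                 1              1     1
0  1  1  1  |     1           1                 1              1     1
1  0  0  0  |     1           0                 1              1     1
1  0  0  1  |     0           1                 0              1     0
1  0  1  0  |     0           1                 0              0     1
1  0  1  1  |     1           0                 1              0     0
1  1  0  0  |     1           0                 1              1     1
1  1  0  1  |     0           1                 1              1     1
1  1  1  0  |     0           1                 1              1     1
1  1  1  1  |     1           0                 1              1     1
The formula is true on 12 of the 16 rows.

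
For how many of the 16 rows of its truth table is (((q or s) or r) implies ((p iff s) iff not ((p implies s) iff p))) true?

5

p  q  r  s  |  (q or s)  ((q or s) or r)  (p iff s)  (p implies s)  ((p implies s) iff p)  not ((p implies s) iff p)  φ
0  0  0  0  |     0             0             1            1                  0                        1              1
0  0  0  1  |     1             1             0            1                  0                        1              0
0  0  1  0  |     0             1             1            1                  0                        1              1
0  0  1  1  |     1             1             0            1                  0                        1              0
0  1  0  0  |     1             1             1            1                  0                        1              1
0  1  0  1  |     1             1             0            1                  0                        1              0
0  1  1  0  |     1             1             1            1                  0                        1              1
0  1  1  1  |     1             1             0            1                  0                        1              0
1  0  0  0  |     0             0             0            0                  0                        1              1
1  0  0  1  |     1             1             1            1                  1                        0              0
1  0  1  0  |     0             1             0            0                  0                        1              0
1  0  1  1  |     1             1             1            1                  1                        0              0
1  1  0  0  |     1             1             0            0                  0                        1              0
1  1  0  1  |     1             1             1            1                  1                        0              0
1  1  1  0  |     1             1             0            0                  0                        1              0
1  1  1  1  |     1             1             1            1                  1                        0              0
The formula is true on 5 of the 16 rows.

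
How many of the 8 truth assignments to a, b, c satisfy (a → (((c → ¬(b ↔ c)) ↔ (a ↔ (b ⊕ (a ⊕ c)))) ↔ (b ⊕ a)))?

7

  a   |   b   |   c   || (b ↔ c) | ¬(b ↔ c) | (c → ¬(b ↔ c)) | (a ⊕ c) | (b ⊕ (a ⊕ c)) | (a ↔ (b ⊕ (a ⊕ c))) | (b ⊕ a) |   φ  
False | False | False ||   True  |  False   |      True      |  False  |     False     |         True        |  False  |  True
False | False |  True ||  False  |   True   |      True      |   True  |      True     |        False        |  False  |  True
False |  True | False ||  False  |   True   |      True      |  False  |      True     |        False        |   True  |  True
False |  True |  True ||   True  |  False   |     False      |   True  |     False     |         True        |   True  |  True
 True | False | False ||   True  |  False   |      True      |   True  |      True     |         True        |   True  |  True
 True | False |  True ||  False  |   True   |      True      |  False  |     False     |        False        |   True  | False
 True |  True | False ||  False  |   True   |      True      |   True  |     False     |        False        |  False  |  True
 True |  True |  True ||   True  |  False   |     False      |  False  |      True     |         True        |  False  |  True
The formula is true on 7 of the 8 rows.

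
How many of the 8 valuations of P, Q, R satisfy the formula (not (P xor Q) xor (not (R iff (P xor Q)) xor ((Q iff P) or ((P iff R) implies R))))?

P | Q | R | (P xor Q) | not (P xor Q) | (R iff (P xor Q)) | not (R iff (P xor Q)) | (Q iff P) | (P iff R) | ((P iff R) implies R) | φ
- | - | - | --------- | ------------- | ----------------- | --------------------- | --------- | --------- | --------------------- | -
T | T | T |     F     |       T       |         F         |           T           |     T     |     T     |           T           | T
T | T | F |     F     |       T       |         T         |           F           |     T     |     F     |           T           | F
T | F | T |     T     |       F       |         T         |           F           |     F     |     T     |           T           | T
T | F | F |     T     |       F       |         F         |           T           |     F     |     F     |           T           | F
F | T | T |     T     |       F       |         T         |           F           |     F     |     F     |           T           | T
F | T | F |     T     |       F       |         F         |           T           |     F     |     T     |           F           | T
F | F | T |     F     |       T       |         F         |           T           |     T     |     F     |           T           | T
F | F | F |     F     |       T       |         T         |           F           |     T     |     T     |           F           | F
The formula is true on 5 of the 8 rows.

5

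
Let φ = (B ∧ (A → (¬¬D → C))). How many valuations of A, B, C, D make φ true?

A | B | C | D | ¬D | ¬¬D | (¬¬D → C) | (A → (¬¬D → C)) | (B ∧ (A → (¬¬D → C)))
- | - | - | - | -- | --- | --------- | --------------- | ---------------------
T | T | T | T | F  |  T  |     T     |        T        |           T          
T | T | T | F | T  |  F  |     T     |        T        |           T          
T | T | F | T | F  |  T  |     F     |        F        |           F          
T | T | F | F | T  |  F  |     T     |        T        |           T          
T | F | T | T | F  |  T  |     T     |        T        |           F          
T | F | T | F | T  |  F  |     T     |        T        |           F          
T | F | F | T | F  |  T  |     F     |        F        |           F          
T | F | F | F | T  |  F  |     T     |        T        |           F          
F | T | T | T | F  |  T  |     T     |        T        |           T          
F | T | T | F | T  |  F  |     T     |        T        |           T          
F | T | F | T | F  |  T  |     F     |        T        |           T          
F | T | F | F | T  |  F  |     T     |        T        |           T          
F | F | T | T | F  |  T  |     T     |        T        |           F          
F | F | T | F | T  |  F  |     T     |        T        |           F          
F | F | F | T | F  |  T  |     F     |        T        |           F          
F | F | F | F | T  |  F  |     T     |        T        |           F          
The formula is true on 7 of the 16 rows.

7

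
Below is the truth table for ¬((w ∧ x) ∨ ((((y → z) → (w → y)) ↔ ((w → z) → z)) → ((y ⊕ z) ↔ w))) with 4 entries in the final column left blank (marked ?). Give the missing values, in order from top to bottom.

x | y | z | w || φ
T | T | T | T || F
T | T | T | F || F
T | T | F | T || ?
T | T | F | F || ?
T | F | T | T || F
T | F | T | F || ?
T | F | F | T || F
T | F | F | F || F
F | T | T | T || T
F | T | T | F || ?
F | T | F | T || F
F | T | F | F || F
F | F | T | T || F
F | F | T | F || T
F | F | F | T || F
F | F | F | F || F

Row x=T, y=T, z=F, w=T: (w ∧ x) = T, ((((y → z) → (w → y)) ↔ ((w → z) → z)) → ((y ⊕ z) ↔ w)) = T, ((w ∧ x) ∨ ((((y → z) → (w → y)) ↔ ((w → z) → z)) → ((y ⊕ z) ↔ w))) = T, so the formula = F.
Row x=T, y=T, z=F, w=F: (w ∧ x) = F, ((((y → z) → (w → y)) ↔ ((w → z) → z)) → ((y ⊕ z) ↔ w)) = T, ((w ∧ x) ∨ ((((y → z) → (w → y)) ↔ ((w → z) → z)) → ((y ⊕ z) ↔ w))) = T, so the formula = F.
Row x=T, y=F, z=T, w=F: (w ∧ x) = F, ((((y → z) → (w → y)) ↔ ((w → z) → z)) → ((y ⊕ z) ↔ w)) = F, ((w ∧ x) ∨ ((((y → z) → (w → y)) ↔ ((w → z) → z)) → ((y ⊕ z) ↔ w))) = F, so the formula = T.
Row x=F, y=T, z=T, w=F: (w ∧ x) = F, ((((y → z) → (w → y)) ↔ ((w → z) → z)) → ((y ⊕ z) ↔ w)) = T, ((w ∧ x) ∨ ((((y → z) → (w → y)) ↔ ((w → z) → z)) → ((y ⊕ z) ↔ w))) = T, so the formula = F.

F, F, T, F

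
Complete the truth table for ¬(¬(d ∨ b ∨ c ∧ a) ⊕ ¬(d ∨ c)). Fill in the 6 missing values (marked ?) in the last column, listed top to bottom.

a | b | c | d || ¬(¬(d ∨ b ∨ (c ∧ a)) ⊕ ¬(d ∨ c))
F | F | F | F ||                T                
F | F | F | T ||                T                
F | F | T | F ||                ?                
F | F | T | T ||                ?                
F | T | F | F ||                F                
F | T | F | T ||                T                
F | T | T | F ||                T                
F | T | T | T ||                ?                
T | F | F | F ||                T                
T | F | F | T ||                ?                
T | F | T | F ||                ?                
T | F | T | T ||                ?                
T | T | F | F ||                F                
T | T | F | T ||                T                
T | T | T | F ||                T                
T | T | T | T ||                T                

F, T, T, T, T, T

Row a=F, b=F, c=T, d=F: ¬(d ∨ b ∨ c ∧ a) = T, ¬(d ∨ c) = F, (¬(d ∨ b ∨ c ∧ a) ⊕ ¬(d ∨ c)) = T, so ¬(¬(d ∨ b ∨ (c ∧ a)) ⊕ ¬(d ∨ c)) = F.
Row a=F, b=F, c=T, d=T: ¬(d ∨ b ∨ c ∧ a) = F, ¬(d ∨ c) = F, (¬(d ∨ b ∨ c ∧ a) ⊕ ¬(d ∨ c)) = F, so ¬(¬(d ∨ b ∨ (c ∧ a)) ⊕ ¬(d ∨ c)) = T.
Row a=F, b=T, c=T, d=T: ¬(d ∨ b ∨ c ∧ a) = F, ¬(d ∨ c) = F, (¬(d ∨ b ∨ c ∧ a) ⊕ ¬(d ∨ c)) = F, so ¬(¬(d ∨ b ∨ (c ∧ a)) ⊕ ¬(d ∨ c)) = T.
Row a=T, b=F, c=F, d=T: ¬(d ∨ b ∨ c ∧ a) = F, ¬(d ∨ c) = F, (¬(d ∨ b ∨ c ∧ a) ⊕ ¬(d ∨ c)) = F, so ¬(¬(d ∨ b ∨ (c ∧ a)) ⊕ ¬(d ∨ c)) = T.
Row a=T, b=F, c=T, d=F: ¬(d ∨ b ∨ c ∧ a) = F, ¬(d ∨ c) = F, (¬(d ∨ b ∨ c ∧ a) ⊕ ¬(d ∨ c)) = F, so ¬(¬(d ∨ b ∨ (c ∧ a)) ⊕ ¬(d ∨ c)) = T.
Row a=T, b=F, c=T, d=T: ¬(d ∨ b ∨ c ∧ a) = F, ¬(d ∨ c) = F, (¬(d ∨ b ∨ c ∧ a) ⊕ ¬(d ∨ c)) = F, so ¬(¬(d ∨ b ∨ (c ∧ a)) ⊕ ¬(d ∨ c)) = T.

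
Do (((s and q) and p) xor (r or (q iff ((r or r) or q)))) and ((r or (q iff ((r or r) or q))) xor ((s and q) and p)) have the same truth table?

p | q | r | s || φ | ψ
1 | 1 | 1 | 1 || 0 | 0
1 | 1 | 1 | 0 || 1 | 1
1 | 1 | 0 | 1 || 0 | 0
1 | 1 | 0 | 0 || 1 | 1
1 | 0 | 1 | 1 || 1 | 1
1 | 0 | 1 | 0 || 1 | 1
1 | 0 | 0 | 1 || 1 | 1
1 | 0 | 0 | 0 || 1 | 1
0 | 1 | 1 | 1 || 1 | 1
0 | 1 | 1 | 0 || 1 | 1
0 | 1 | 0 | 1 || 1 | 1
0 | 1 | 0 | 0 || 1 | 1
0 | 0 | 1 | 1 || 1 | 1
0 | 0 | 1 | 0 || 1 | 1
0 | 0 | 0 | 1 || 1 | 1
0 | 0 | 0 | 0 || 1 | 1
The columns for φ and ψ agree on every row, so they are logically equivalent.

equivalent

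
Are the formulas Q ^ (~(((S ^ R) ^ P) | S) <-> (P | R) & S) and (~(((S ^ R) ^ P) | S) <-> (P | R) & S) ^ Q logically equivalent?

equivalent

P | Q | R | S || φ | ψ
F | F | F | F || F | F
F | F | F | T || T | T
F | F | T | F || T | T
F | F | T | T || F | F
F | T | F | F || T | T
F | T | F | T || F | F
F | T | T | F || F | F
F | T | T | T || T | T
T | F | F | F || T | T
T | F | F | T || F | F
T | F | T | F || F | F
T | F | T | T || F | F
T | T | F | F || F | F
T | T | F | T || T | T
T | T | T | F || T | T
T | T | T | T || T | T
The columns for φ and ψ agree on every row, so they are logically equivalent.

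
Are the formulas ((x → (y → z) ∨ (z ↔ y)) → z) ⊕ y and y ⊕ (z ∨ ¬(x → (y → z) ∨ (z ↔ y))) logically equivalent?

equivalent

x | y | z | φ | ψ
- | - | - | - | -
T | T | T | F | F
T | T | F | F | F
T | F | T | T | T
T | F | F | F | F
F | T | T | F | F
F | T | F | T | T
F | F | T | T | T
F | F | F | F | F
The columns for φ and ψ agree on every row, so they are logically equivalent.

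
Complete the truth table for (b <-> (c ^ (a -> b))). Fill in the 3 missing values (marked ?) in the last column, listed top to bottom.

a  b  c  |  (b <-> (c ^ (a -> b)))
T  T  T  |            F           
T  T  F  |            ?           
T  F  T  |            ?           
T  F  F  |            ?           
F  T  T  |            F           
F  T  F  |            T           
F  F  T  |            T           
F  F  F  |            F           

T, F, T

Row a=T, b=T, c=F: (c ^ (a -> b)) = T, so (b <-> (c ^ (a -> b))) = T.
Row a=T, b=F, c=T: (c ^ (a -> b)) = T, so (b <-> (c ^ (a -> b))) = F.
Row a=T, b=F, c=F: (c ^ (a -> b)) = F, so (b <-> (c ^ (a -> b))) = T.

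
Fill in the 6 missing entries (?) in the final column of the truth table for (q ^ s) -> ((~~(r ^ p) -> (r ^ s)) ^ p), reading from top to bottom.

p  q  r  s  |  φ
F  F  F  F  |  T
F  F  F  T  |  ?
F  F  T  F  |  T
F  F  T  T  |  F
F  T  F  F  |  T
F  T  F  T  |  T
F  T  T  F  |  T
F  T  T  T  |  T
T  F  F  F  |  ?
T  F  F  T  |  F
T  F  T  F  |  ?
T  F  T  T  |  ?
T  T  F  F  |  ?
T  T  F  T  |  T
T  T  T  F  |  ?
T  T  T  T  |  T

Row p=F, q=F, r=F, s=T: (q ^ s) = T, ((~~(r ^ p) -> (r ^ s)) ^ p) = T, so the formula = T.
Row p=T, q=F, r=F, s=F: (q ^ s) = F, ((~~(r ^ p) -> (r ^ s)) ^ p) = T, so the formula = T.
Row p=T, q=F, r=T, s=F: (q ^ s) = F, ((~~(r ^ p) -> (r ^ s)) ^ p) = F, so the formula = T.
Row p=T, q=F, r=T, s=T: (q ^ s) = T, ((~~(r ^ p) -> (r ^ s)) ^ p) = F, so the formula = F.
Row p=T, q=T, r=F, s=F: (q ^ s) = T, ((~~(r ^ p) -> (r ^ s)) ^ p) = T, so the formula = T.
Row p=T, q=T, r=T, s=F: (q ^ s) = T, ((~~(r ^ p) -> (r ^ s)) ^ p) = F, so the formula = F.

T, T, T, F, T, F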